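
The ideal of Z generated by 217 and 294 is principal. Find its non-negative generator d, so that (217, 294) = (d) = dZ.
(217, 294) = (7); d = 7

In the PID Z, (a, b) is generated by gcd(a, b). Compute gcd(294, 217) with the extended Euclidean algorithm, tracking rows (r, s, t) with s·294 + t·217 = r:
  row A: (294, 1, 0)   [1·294 + 0·217 = 294]
  row B: (217, 0, 1)   [0·294 + 1·217 = 217]
  294 = 1·217 + 77   → row C = row A − 1·row B = (77, 1, −1)   [check: 1·294 − 1·217 = 77]
  217 = 2·77 + 63   → row D = row B − 2·row C = (63, −2, 3)   [check: −2·294 + 3·217 = 63]
  77 = 1·63 + 14   → row E = row C − 1·row D = (14, 3, −4)   [check: 3·294 − 4·217 = 14]
  63 = 4·14 + 7   → row F = row D − 4·row E = (7, −14, 19)   [check: −14·294 + 19·217 = 7]
  14 = 2·7 + 0   → remainder 0, stop. gcd = 7 (last nonzero row F).
So gcd(217, 294) = 7, with Bézout identity −14·294 + 19·217 = 7. Containment (⊇): the Bézout identity exhibits 7 as an element of (217, 294), giving (7) ⊆ (217, 294). Containment (⊆): since 7 | 217 and 7 | 294 (217 = 7·31, 294 = 7·42), every Z-linear combination of 217 and 294 is divisible by 7, so (217, 294) ⊆ (7). Therefore (217, 294) = (7), d = 7.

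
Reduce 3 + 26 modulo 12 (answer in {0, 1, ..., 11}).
5

Reduce the summands first: 26 ≡ 2 (mod 12), so 3 + 26 ≡ 3 + 2 (mod 12). 3 + 2 = 5; 5 = 0·12 + 5, so (3 + 26) mod 12 = 5.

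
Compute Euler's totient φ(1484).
φ is multiplicative, with φ(p^e) = p^e − p^(e−1). Factorise 1484 = 2^2 · 7 · 53. Then
  φ(1484) = (2^2 − 2^1) · (7 − 1) · (53 − 1) = 2 · 6 · 52 = 624.

Final answer: φ(1484) = 624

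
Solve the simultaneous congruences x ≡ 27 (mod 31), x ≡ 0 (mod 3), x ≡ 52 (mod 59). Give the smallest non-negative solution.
x ≡ 5421 (mod 5487); the representative in [0, 5487) is 5421

The moduli 31, 3, 59 are pairwise coprime, so by the CRT there is a unique solution mod 31·3·59 = 5487.
Solve by successive substitution. Start with x ≡ 27 (mod 31).
  Combine with x ≡ 0 (mod 3): write x = 27 + 31·t and require 27 + 31·t ≡ 0 (mod 3), i.e. 31·t ≡ 0 − 27 ≡ 0 (mod 3). Since 31^(−1) ≡ 1 (mod 3) (31 ≡ 1 (mod 3)), t ≡ 1·0 ≡ 0 (mod 3). So x ≡ 27 + 31·0 = 27 (mod 93).
  Combine with x ≡ 52 (mod 59): write x = 27 + 93·t and require 27 + 93·t ≡ 52 (mod 59), i.e. 93·t ≡ 52 − 27 ≡ 25 (mod 59). Since 93^(−1) ≡ 33 (mod 59) (93 ≡ 34 (mod 59)), t ≡ 33·25 ≡ 58 (mod 59). So x ≡ 27 + 93·58 = 5421 (mod 5487).
Unique solution in [0, 5487): x = 5421.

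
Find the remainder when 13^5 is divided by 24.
13

Use repeated squaring. Binary(5) = 101. Walk through the bits of the exponent 5 left-to-right: at each bit after the leading one, square the running value, then multiply by 13 if the bit is 1 (always reducing mod 24):
  bit 1 = 1 (leading): start with 13.
  bit 2 = 0: square 13^2 = 169 ≡ 1 (mod 24).
  bit 3 = 1: square 1^2 = 1; bit is 1, so multiply 1·13 = 13 (mod 24).
Final value: 13^5 ≡ 13 (mod 24).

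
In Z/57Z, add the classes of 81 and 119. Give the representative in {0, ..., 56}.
Reduce the summands first: 81 ≡ 24, 119 ≡ 5 (mod 57), so 81 + 119 ≡ 24 + 5 (mod 57). 24 + 5 = 29; 29 = 0·57 + 29, so (81 + 119) mod 57 = 29.

Final answer: 29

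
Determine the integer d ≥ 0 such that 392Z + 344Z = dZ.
In the PID Z, (a, b) is generated by gcd(a, b). Compute gcd(392, 344) with the extended Euclidean algorithm, tracking rows (r, s, t) with s·392 + t·344 = r:
  row A: (392, 1, 0)   [1·392 + 0·344 = 392]
  row B: (344, 0, 1)   [0·392 + 1·344 = 344]
  392 = 1·344 + 48   → row C = row A − 1·row B = (48, 1, −1)   [check: 1·392 − 1·344 = 48]
  344 = 7·48 + 8   → row D = row B − 7·row C = (8, −7, 8)   [check: −7·392 + 8·344 = 8]
  48 = 6·8 + 0   → remainder 0, stop. gcd = 8 (last nonzero row D).
So gcd(392, 344) = 8, with Bézout identity −7·392 + 8·344 = 8. Containment (⊇): the Bézout identity exhibits 8 as an element of (392, 344), giving (8) ⊆ (392, 344). Containment (⊆): since 8 | 392 and 8 | 344 (392 = 8·49, 344 = 8·43), every Z-linear combination of 392 and 344 is divisible by 8, so (392, 344) ⊆ (8). Therefore (392, 344) = (8), d = 8.

Final answer: (392, 344) = (8); d = 8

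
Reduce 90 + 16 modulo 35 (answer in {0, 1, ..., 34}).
Reduce the summands first: 90 ≡ 20 (mod 35), so 90 + 16 ≡ 20 + 16 (mod 35). 20 + 16 = 36; 36 = 1·35 + 1, so (90 + 16) mod 35 = 1.

Final answer: 1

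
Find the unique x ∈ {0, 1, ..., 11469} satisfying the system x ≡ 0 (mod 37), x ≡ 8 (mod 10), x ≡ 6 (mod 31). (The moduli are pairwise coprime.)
x ≡ 3478 (mod 11470); the representative in [0, 11470) is 3478

The moduli 37, 10, 31 are pairwise coprime, so by the CRT there is a unique solution mod 37·10·31 = 11470.
Solve by successive substitution. Start with x ≡ 0 (mod 37).
  Combine with x ≡ 8 (mod 10): write x = 37·t and require 37·t ≡ 8 (mod 10). Since 37^(−1) ≡ 3 (mod 10) (37 ≡ 7 (mod 10)), t ≡ 3·8 ≡ 4 (mod 10). So x ≡ 37·4 = 148 (mod 370).
  Combine with x ≡ 6 (mod 31): write x = 148 + 370·t and require 148 + 370·t ≡ 6 (mod 31), i.e. 370·t ≡ 6 − 148 ≡ 13 (mod 31). Since 370^(−1) ≡ 15 (mod 31) (370 ≡ 29 (mod 31)), t ≡ 15·13 ≡ 9 (mod 31). So x ≡ 148 + 370·9 = 3478 (mod 11470).
Unique solution in [0, 11470): x = 3478.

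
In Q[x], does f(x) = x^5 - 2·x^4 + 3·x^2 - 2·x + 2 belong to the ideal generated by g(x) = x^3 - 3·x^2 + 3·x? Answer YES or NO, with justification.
NO

In Q[x] the ideal (g) consists of all multiples of g, so f ∈ (g) iff g | f, i.e. iff the remainder of f on division by g is 0. Divide f by g (g is monic, so eliminate the leading term of the running remainder at each step):
  leading term x^5: subtract (x^2)·g(x) = x^5 - 3·x^4 + 3·x^3, leaving x^4 - 3·x^3 + 3·x^2 - 2·x + 2
  leading term x^4: subtract (x)·g(x) = x^4 - 3·x^3 + 3·x^2, leaving 2 - 2·x
The remainder r(x) = 2 - 2·x ≠ 0 (and deg r < deg g), so g ∤ f, i.e. f ∉ (g).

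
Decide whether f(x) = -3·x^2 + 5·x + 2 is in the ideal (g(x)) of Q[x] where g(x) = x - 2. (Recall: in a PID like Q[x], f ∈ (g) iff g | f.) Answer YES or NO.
YES

In Q[x] the ideal (g) consists of all multiples of g, so f ∈ (g) iff g | f, i.e. iff the remainder of f on division by g is 0. Divide f by g (g is monic, so eliminate the leading term of the running remainder at each step):
  leading term -3·x^2: subtract (-3·x)·g(x) = -3·x^2 + 6·x, leaving 2 - x
  leading term -x: subtract (-1)·g(x) = 2 - x, leaving 0
The remainder is 0, so f(x) = g(x) · h(x) with h(x) = -3·x - 1. Hence g | f, i.e. f ∈ (g).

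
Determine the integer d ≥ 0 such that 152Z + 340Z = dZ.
(152, 340) = (4); d = 4

In the PID Z, (a, b) is generated by gcd(a, b). Compute gcd(340, 152) with the extended Euclidean algorithm, tracking rows (r, s, t) with s·340 + t·152 = r:
  row A: (340, 1, 0)   [1·340 + 0·152 = 340]
  row B: (152, 0, 1)   [0·340 + 1·152 = 152]
  340 = 2·152 + 36   → row C = row A − 2·row B = (36, 1, −2)   [check: 1·340 − 2·152 = 36]
  152 = 4·36 + 8   → row D = row B − 4·row C = (8, −4, 9)   [check: −4·340 + 9·152 = 8]
  36 = 4·8 + 4   → row E = row C − 4·row D = (4, 17, −38)   [check: 17·340 − 38·152 = 4]
  8 = 2·4 + 0   → remainder 0, stop. gcd = 4 (last nonzero row E).
So gcd(152, 340) = 4, with Bézout identity 17·340 − 38·152 = 4. Containment (⊇): the Bézout identity exhibits 4 as an element of (152, 340), giving (4) ⊆ (152, 340). Containment (⊆): since 4 | 152 and 4 | 340 (152 = 4·38, 340 = 4·85), every Z-linear combination of 152 and 340 is divisible by 4, so (152, 340) ⊆ (4). Therefore (152, 340) = (4), d = 4.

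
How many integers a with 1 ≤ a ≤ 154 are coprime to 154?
60

The number of a ∈ {1, ..., 154} with gcd(a, 154) = 1 is by definition Euler's totient φ(154). φ is multiplicative, with φ(p^e) = p^e − p^(e−1). Factorise 154 = 2 · 7 · 11. Then
  φ(154) = (2 − 1) · (7 − 1) · (11 − 1) = 1 · 6 · 10 = 60.
So there are 60 such integers.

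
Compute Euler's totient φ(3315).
φ(3315) = 1536

φ is multiplicative, with φ(p^e) = p^e − p^(e−1). Factorise 3315 = 3 · 5 · 13 · 17. Then
  φ(3315) = (3 − 1) · (5 − 1) · (13 − 1) · (17 − 1) = 2 · 4 · 12 · 16 = 1536.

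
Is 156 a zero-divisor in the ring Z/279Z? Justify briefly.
YES

gcd(156, 279) = 3 > 1, so 156 is not a unit in Z/279Z. In Z/nZ every nonzero non-unit is a zero-divisor: explicitly, take b = 279/gcd = 93 ≠ 0 (mod 279); then 156·93 = 14508 = 52·279, i.e. 156·93 ≡ 0 (mod 279). So 156 is a zero-divisor.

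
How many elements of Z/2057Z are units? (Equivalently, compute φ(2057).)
An element a ∈ Z/2057Z is a unit iff gcd(a, 2057) = 1, so the number of units is φ(2057). φ is multiplicative, with φ(p^e) = p^e − p^(e−1). Factorise 2057 = 11^2 · 17. Then
  φ(2057) = (11^2 − 11^1) · (17 − 1) = 110 · 16 = 1760.

Final answer: Z/2057Z has φ(2057) = 1760 units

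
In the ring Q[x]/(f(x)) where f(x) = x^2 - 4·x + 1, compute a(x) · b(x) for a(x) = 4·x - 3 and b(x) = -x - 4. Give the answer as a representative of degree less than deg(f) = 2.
a · b ≡ 16 - 29·x (mod f(x))

First multiply in Q[x] without reducing: a · b = -4·x^2 - 13·x + 12. Now divide by f(x) = x^2 - 4·x + 1, eliminating the leading term at each step:
  leading term -4·x^2: subtract (-4)·f(x) = -4·x^2 + 16·x - 4, leaving 16 - 29·x
The degree is now < 2, so this is the remainder. Hence a · b ≡ 16 - 29·x in Q[x]/(f).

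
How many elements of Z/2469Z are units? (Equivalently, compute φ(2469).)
Z/2469Z has φ(2469) = 1644 units

An element a ∈ Z/2469Z is a unit iff gcd(a, 2469) = 1, so the number of units is φ(2469). φ is multiplicative, with φ(p^e) = p^e − p^(e−1). Factorise 2469 = 3 · 823. Then
  φ(2469) = (3 − 1) · (823 − 1) = 2 · 822 = 1644.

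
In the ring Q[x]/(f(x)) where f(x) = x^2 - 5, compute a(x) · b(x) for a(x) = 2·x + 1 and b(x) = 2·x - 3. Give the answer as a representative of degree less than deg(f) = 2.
a · b ≡ 17 - 4·x (mod f(x))

First multiply in Q[x] without reducing: a · b = 4·x^2 - 4·x - 3. Now divide by f(x) = x^2 - 5, eliminating the leading term at each step:
  leading term 4·x^2: subtract (4)·f(x) = 4·x^2 - 20, leaving 17 - 4·x
The degree is now < 2, so this is the remainder. Hence a · b ≡ 17 - 4·x in Q[x]/(f).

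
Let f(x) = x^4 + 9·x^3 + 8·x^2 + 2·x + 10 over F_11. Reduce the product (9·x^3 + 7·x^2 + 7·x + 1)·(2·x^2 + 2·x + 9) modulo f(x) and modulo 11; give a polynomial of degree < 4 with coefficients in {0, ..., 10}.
a · b ≡ 2·x^3 + 5·x^2 + 2·x (mod f(x))

Multiply as integer polynomials: a · b = 18·x^5 + 32·x^4 + 109·x^3 + 79·x^2 + 65·x + 9. Reducing coefficients mod 11: a · b ≡ 7·x^5 + 10·x^4 + 10·x^3 + 2·x^2 + 10·x + 9. Now divide by f(x) = x^4 + 9·x^3 + 8·x^2 + 2·x + 10 in F_11[x], eliminating the leading term at each step:
  leading term 7·x^5: subtract (7·x)·f(x) = 7·x^5 + 8·x^4 + x^3 + 3·x^2 + 4·x, leaving 2·x^4 + 9·x^3 + 10·x^2 + 6·x + 9 (coefficients mod 11)
  leading term 2·x^4: subtract (2)·f(x) = 2·x^4 + 7·x^3 + 5·x^2 + 4·x + 9, leaving 2·x^3 + 5·x^2 + 2·x (coefficients mod 11)
The degree is now < 4, so this is the remainder. Hence a · b ≡ 2·x^3 + 5·x^2 + 2·x in F_11[x]/(f).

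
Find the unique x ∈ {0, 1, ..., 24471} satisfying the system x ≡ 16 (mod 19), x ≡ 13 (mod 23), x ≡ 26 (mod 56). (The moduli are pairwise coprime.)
The moduli 19, 23, 56 are pairwise coprime, so by the CRT there is a unique solution mod 19·23·56 = 24472.
Solve by successive substitution. Start with x ≡ 16 (mod 19).
  Combine with x ≡ 13 (mod 23): write x = 16 + 19·t and require 16 + 19·t ≡ 13 (mod 23), i.e. 19·t ≡ 13 − 16 ≡ 20 (mod 23). Since 19^(−1) ≡ 17 (mod 23), t ≡ 17·20 ≡ 18 (mod 23). So x ≡ 16 + 19·18 = 358 (mod 437).
  Combine with x ≡ 26 (mod 56): write x = 358 + 437·t and require 358 + 437·t ≡ 26 (mod 56), i.e. 437·t ≡ 26 − 358 ≡ 4 (mod 56). Since 437^(−1) ≡ 5 (mod 56) (437 ≡ 45 (mod 56)), t ≡ 5·4 ≡ 20 (mod 56). So x ≡ 358 + 437·20 = 9098 (mod 24472).
Unique solution in [0, 24472): x = 9098.

Final answer: x ≡ 9098 (mod 24472); the representative in [0, 24472) is 9098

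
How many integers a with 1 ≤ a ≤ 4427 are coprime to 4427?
4176

The number of a ∈ {1, ..., 4427} with gcd(a, 4427) = 1 is by definition Euler's totient φ(4427). φ is multiplicative, with φ(p^e) = p^e − p^(e−1). Factorise 4427 = 19 · 233. Then
  φ(4427) = (19 − 1) · (233 − 1) = 18 · 232 = 4176.
So there are 4176 such integers.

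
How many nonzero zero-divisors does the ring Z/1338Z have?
In Z/1338Z each nonzero element is either a unit (gcd with 1338 is 1) or a zero-divisor (gcd > 1). The number of units is φ(1338): factorise 1338 = 2 · 3 · 223, so φ(1338) = (2 − 1) · (3 − 1) · (223 − 1) = 1 · 2 · 222 = 444. The nonzero elements number 1338 − 1 = 1337. Hence the nonzero zero-divisors number 1337 − 444 = 893.

Final answer: Z/1338Z has 893 nonzero zero-divisors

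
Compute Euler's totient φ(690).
φ is multiplicative, with φ(p^e) = p^e − p^(e−1). Factorise 690 = 2 · 3 · 5 · 23. Then
  φ(690) = (2 − 1) · (3 − 1) · (5 − 1) · (23 − 1) = 1 · 2 · 4 · 22 = 176.

Final answer: φ(690) = 176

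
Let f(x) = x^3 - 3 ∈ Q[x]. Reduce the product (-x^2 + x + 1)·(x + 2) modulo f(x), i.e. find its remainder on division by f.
a · b ≡ -x^2 + 3·x - 1 (mod f(x))

First multiply in Q[x] without reducing: a · b = -x^3 - x^2 + 3·x + 2. Now divide by f(x) = x^3 - 3, eliminating the leading term at each step:
  leading term -x^3: subtract (-1)·f(x) = 3 - x^3, leaving -x^2 + 3·x - 1
The degree is now < 3, so this is the remainder. Hence a · b ≡ -x^2 + 3·x - 1 in Q[x]/(f).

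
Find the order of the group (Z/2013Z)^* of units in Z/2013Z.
|(Z/2013Z)^*| = 1200

(Z/2013Z)^* consists of the classes a with gcd(a, 2013) = 1, so its order is φ(2013). φ is multiplicative, with φ(p^e) = p^e − p^(e−1). Factorise 2013 = 3 · 11 · 61. Then
  φ(2013) = (3 − 1) · (11 − 1) · (61 − 1) = 2 · 10 · 60 = 1200.
Thus |(Z/2013Z)^*| = 1200.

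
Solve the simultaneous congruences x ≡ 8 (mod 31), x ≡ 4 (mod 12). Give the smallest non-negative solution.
x ≡ 256 (mod 372); the representative in [0, 372) is 256

The moduli 31, 12 are pairwise coprime, so by the CRT there is a unique solution mod 31·12 = 372.
Solve by successive substitution. Start with x ≡ 8 (mod 31).
  Combine with x ≡ 4 (mod 12): write x = 8 + 31·t and require 8 + 31·t ≡ 4 (mod 12), i.e. 31·t ≡ 4 − 8 ≡ 8 (mod 12). Since 31^(−1) ≡ 7 (mod 12) (31 ≡ 7 (mod 12)), t ≡ 7·8 ≡ 8 (mod 12). So x ≡ 8 + 31·8 = 256 (mod 372).
Unique solution in [0, 372): x = 256.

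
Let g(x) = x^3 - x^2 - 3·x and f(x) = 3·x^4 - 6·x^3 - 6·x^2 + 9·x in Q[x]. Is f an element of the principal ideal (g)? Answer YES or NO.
YES

In Q[x] the ideal (g) consists of all multiples of g, so f ∈ (g) iff g | f, i.e. iff the remainder of f on division by g is 0. Divide f by g (g is monic, so eliminate the leading term of the running remainder at each step):
  leading term 3·x^4: subtract (3·x)·g(x) = 3·x^4 - 3·x^3 - 9·x^2, leaving -3·x^3 + 3·x^2 + 9·x
  leading term -3·x^3: subtract (-3)·g(x) = -3·x^3 + 3·x^2 + 9·x, leaving 0
The remainder is 0, so f(x) = g(x) · h(x) with h(x) = 3·x - 3. Hence g | f, i.e. f ∈ (g).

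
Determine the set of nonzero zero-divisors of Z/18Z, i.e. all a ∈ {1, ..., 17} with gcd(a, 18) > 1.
An element a ∈ Z/18Z (with a ≠ 0) is a zero-divisor iff gcd(a, 18) > 1 (because a is a unit precisely when gcd(a, n) = 1, and in Z/nZ every nonzero, non-unit element is a zero-divisor). Scan a = 1, ..., 17 and keep those with gcd(a, 18) > 1:
  gcd(2, 18) = 2, gcd(3, 18) = 3, gcd(4, 18) = 2, gcd(6, 18) = 6, gcd(8, 18) = 2, gcd(9, 18) = 9, gcd(10, 18) = 2, gcd(12, 18) = 6, gcd(14, 18) = 2, gcd(15, 18) = 3, gcd(16, 18) = 2.
All other a ∈ {1, ..., 17} have gcd(a, 18) = 1 and are units. So the nonzero zero-divisors are exactly the 11 values of a appearing in this scan.

Final answer: nonzero zero-divisors of Z/18Z = {2, 3, 4, 6, 8, 9, 10, 12, 14, 15, 16}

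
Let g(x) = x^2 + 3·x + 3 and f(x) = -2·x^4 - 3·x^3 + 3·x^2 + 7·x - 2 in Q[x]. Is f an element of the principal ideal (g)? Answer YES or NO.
In Q[x] the ideal (g) consists of all multiples of g, so f ∈ (g) iff g | f, i.e. iff the remainder of f on division by g is 0. Divide f by g (g is monic, so eliminate the leading term of the running remainder at each step):
  leading term -2·x^4: subtract (-2·x^2)·g(x) = -2·x^4 - 6·x^3 - 6·x^2, leaving 3·x^3 + 9·x^2 + 7·x - 2
  leading term 3·x^3: subtract (3·x)·g(x) = 3·x^3 + 9·x^2 + 9·x, leaving -2·x - 2
The remainder r(x) = -2·x - 2 ≠ 0 (and deg r < deg g), so g ∤ f, i.e. f ∉ (g).

Final answer: NO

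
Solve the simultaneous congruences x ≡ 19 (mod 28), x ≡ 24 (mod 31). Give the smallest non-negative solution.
The moduli 28, 31 are pairwise coprime, so by the CRT there is a unique solution mod 28·31 = 868.
Solve by successive substitution. Start with x ≡ 19 (mod 28).
  Combine with x ≡ 24 (mod 31): write x = 19 + 28·t and require 19 + 28·t ≡ 24 (mod 31), i.e. 28·t ≡ 24 − 19 ≡ 5 (mod 31). Since 28^(−1) ≡ 10 (mod 31), t ≡ 10·5 ≡ 19 (mod 31). So x ≡ 19 + 28·19 = 551 (mod 868).
Unique solution in [0, 868): x = 551.

Final answer: x ≡ 551 (mod 868); the representative in [0, 868) is 551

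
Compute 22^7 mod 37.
2

Use repeated squaring. Binary(7) = 111. Walk through the bits of the exponent 7 left-to-right: at each bit after the leading one, square the running value, then multiply by 22 if the bit is 1 (always reducing mod 37):
  bit 1 = 1 (leading): start with 22.
  bit 2 = 1: square 22^2 = 484 ≡ 3; bit is 1, so multiply 3·22 = 66 ≡ 29 (mod 37).
  bit 3 = 1: square 29^2 = 841 ≡ 27; bit is 1, so multiply 27·22 = 594 ≡ 2 (mod 37).
Final value: 22^7 ≡ 2 (mod 37).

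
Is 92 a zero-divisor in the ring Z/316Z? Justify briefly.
gcd(92, 316) = 4 > 1, so 92 is not a unit in Z/316Z. In Z/nZ every nonzero non-unit is a zero-divisor: explicitly, take b = 316/gcd = 79 ≠ 0 (mod 316); then 92·79 = 7268 = 23·316, i.e. 92·79 ≡ 0 (mod 316). So 92 is a zero-divisor.

Final answer: YES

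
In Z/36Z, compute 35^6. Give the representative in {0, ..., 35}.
1

Use repeated squaring. Binary(6) = 110. Walk through the bits of the exponent 6 left-to-right: at each bit after the leading one, square the running value, then multiply by 35 if the bit is 1 (always reducing mod 36):
  bit 1 = 1 (leading): start with 35.
  bit 2 = 1: square 35^2 = 1225 ≡ 1; bit is 1, so multiply 1·35 = 35 (mod 36).
  bit 3 = 0: square 35^2 = 1225 ≡ 1 (mod 36).
Final value: 35^6 ≡ 1 (mod 36).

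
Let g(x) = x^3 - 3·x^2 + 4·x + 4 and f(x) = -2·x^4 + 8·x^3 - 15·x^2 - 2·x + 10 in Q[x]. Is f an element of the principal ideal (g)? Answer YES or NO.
In Q[x] the ideal (g) consists of all multiples of g, so f ∈ (g) iff g | f, i.e. iff the remainder of f on division by g is 0. Divide f by g (g is monic, so eliminate the leading term of the running remainder at each step):
  leading term -2·x^4: subtract (-2·x)·g(x) = -2·x^4 + 6·x^3 - 8·x^2 - 8·x, leaving 2·x^3 - 7·x^2 + 6·x + 10
  leading term 2·x^3: subtract (2)·g(x) = 2·x^3 - 6·x^2 + 8·x + 8, leaving -x^2 - 2·x + 2
The remainder r(x) = -x^2 - 2·x + 2 ≠ 0 (and deg r < deg g), so g ∤ f, i.e. f ∉ (g).

Final answer: NO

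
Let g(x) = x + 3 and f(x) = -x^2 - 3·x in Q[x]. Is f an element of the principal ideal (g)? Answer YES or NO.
In Q[x] the ideal (g) consists of all multiples of g, so f ∈ (g) iff g | f, i.e. iff the remainder of f on division by g is 0. Divide f by g (g is monic, so eliminate the leading term of the running remainder at each step):
  leading term -x^2: subtract (-x)·g(x) = -x^2 - 3·x, leaving 0
The remainder is 0, so f(x) = g(x) · h(x) with h(x) = -x. Hence g | f, i.e. f ∈ (g).

Final answer: YES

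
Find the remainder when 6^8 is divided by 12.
Use repeated squaring. Binary(8) = 1000. Walk through the bits of the exponent 8 left-to-right: at each bit after the leading one, square the running value, then multiply by 6 if the bit is 1 (always reducing mod 12):
  bit 1 = 1 (leading): start with 6.
  bit 2 = 0: square 6^2 = 36 ≡ 0 (mod 12).
  bit 3 = 0: square 0^2 = 0 (mod 12).
  bit 4 = 0: square 0^2 = 0 (mod 12).
Final value: 6^8 ≡ 0 (mod 12).

Final answer: 0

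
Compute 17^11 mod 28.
5

Use repeated squaring. Binary(11) = 1011. Walk through the bits of the exponent 11 left-to-right: at each bit after the leading one, square the running value, then multiply by 17 if the bit is 1 (always reducing mod 28):
  bit 1 = 1 (leading): start with 17.
  bit 2 = 0: square 17^2 = 289 ≡ 9 (mod 28).
  bit 3 = 1: square 9^2 = 81 ≡ 25; bit is 1, so multiply 25·17 = 425 ≡ 5 (mod 28).
  bit 4 = 1: square 5^2 = 25; bit is 1, so multiply 25·17 = 425 ≡ 5 (mod 28).
Final value: 17^11 ≡ 5 (mod 28).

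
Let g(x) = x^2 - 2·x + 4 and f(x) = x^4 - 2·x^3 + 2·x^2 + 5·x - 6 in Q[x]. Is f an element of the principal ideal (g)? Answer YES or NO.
In Q[x] the ideal (g) consists of all multiples of g, so f ∈ (g) iff g | f, i.e. iff the remainder of f on division by g is 0. Divide f by g (g is monic, so eliminate the leading term of the running remainder at each step):
  leading term x^4: subtract (x^2)·g(x) = x^4 - 2·x^3 + 4·x^2, leaving -2·x^2 + 5·x - 6
  leading term -2·x^2: subtract (-2)·g(x) = -2·x^2 + 4·x - 8, leaving x + 2
The remainder r(x) = x + 2 ≠ 0 (and deg r < deg g), so g ∤ f, i.e. f ∉ (g).

Final answer: NO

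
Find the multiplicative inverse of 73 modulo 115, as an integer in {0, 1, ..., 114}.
Apply the extended Euclidean algorithm to (115, 73), tracking rows (r, s, t) with s·115 + t·73 = r. Each division r_prev = q·r_cur + r_new produces the new row as (previous row) − q·(current row):
  row A: (115, 1, 0)   [1·115 + 0·73 = 115]
  row B: (73, 0, 1)   [0·115 + 1·73 = 73]
  115 = 1·73 + 42   → row C = row A − 1·row B = (42, 1, −1)   [check: 1·115 − 1·73 = 42]
  73 = 1·42 + 31   → row D = row B − 1·row C = (31, −1, 2)   [check: −1·115 + 2·73 = 31]
  42 = 1·31 + 11   → row E = row C − 1·row D = (11, 2, −3)   [check: 2·115 − 3·73 = 11]
  31 = 2·11 + 9   → row F = row D − 2·row E = (9, −5, 8)   [check: −5·115 + 8·73 = 9]
  11 = 1·9 + 2   → row G = row E − 1·row F = (2, 7, −11)   [check: 7·115 − 11·73 = 2]
  9 = 4·2 + 1   → row H = row F − 4·row G = (1, −33, 52)   [check: −33·115 + 52·73 = 1]
  2 = 2·1 + 0   → remainder 0, stop. gcd = 1 (last nonzero row H).
The gcd is 1, so 73 is invertible mod 115. The last nonzero row gives −33·115 + 52·73 = 1, so t = 52. So 73^(−1) ≡ 52 (mod 115). Verify: 73 · 52 = 3796 ≡ 1 (mod 115). ✓

Final answer: 73^(−1) ≡ 52 (mod 115)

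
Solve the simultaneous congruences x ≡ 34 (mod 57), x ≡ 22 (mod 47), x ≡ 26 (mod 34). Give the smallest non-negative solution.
The moduli 57, 47, 34 are pairwise coprime, so by the CRT there is a unique solution mod 57·47·34 = 91086.
Solve by successive substitution. Start with x ≡ 34 (mod 57).
  Combine with x ≡ 22 (mod 47): write x = 34 + 57·t and require 34 + 57·t ≡ 22 (mod 47), i.e. 57·t ≡ 22 − 34 ≡ 35 (mod 47). Since 57^(−1) ≡ 33 (mod 47) (57 ≡ 10 (mod 47)), t ≡ 33·35 ≡ 27 (mod 47). So x ≡ 34 + 57·27 = 1573 (mod 2679).
  Combine with x ≡ 26 (mod 34): write x = 1573 + 2679·t and require 1573 + 2679·t ≡ 26 (mod 34), i.e. 2679·t ≡ 26 − 1573 ≡ 17 (mod 34). Since 2679^(−1) ≡ 29 (mod 34) (2679 ≡ 27 (mod 34)), t ≡ 29·17 ≡ 17 (mod 34). So x ≡ 1573 + 2679·17 = 47116 (mod 91086).
Unique solution in [0, 91086): x = 47116.

Final answer: x ≡ 47116 (mod 91086); the representative in [0, 91086) is 47116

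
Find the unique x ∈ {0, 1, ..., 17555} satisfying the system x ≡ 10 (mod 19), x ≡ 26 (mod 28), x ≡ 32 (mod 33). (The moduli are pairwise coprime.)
x ≡ 14222 (mod 17556); the representative in [0, 17556) is 14222

The moduli 19, 28, 33 are pairwise coprime, so by the CRT there is a unique solution mod 19·28·33 = 17556.
Solve by successive substitution. Start with x ≡ 10 (mod 19).
  Combine with x ≡ 26 (mod 28): write x = 10 + 19·t and require 10 + 19·t ≡ 26 (mod 28), i.e. 19·t ≡ 26 − 10 ≡ 16 (mod 28). Since 19^(−1) ≡ 3 (mod 28), t ≡ 3·16 ≡ 20 (mod 28). So x ≡ 10 + 19·20 = 390 (mod 532).
  Combine with x ≡ 32 (mod 33): write x = 390 + 532·t and require 390 + 532·t ≡ 32 (mod 33), i.e. 532·t ≡ 32 − 390 ≡ 5 (mod 33). Since 532^(−1) ≡ 25 (mod 33) (532 ≡ 4 (mod 33)), t ≡ 25·5 ≡ 26 (mod 33). So x ≡ 390 + 532·26 = 14222 (mod 17556).
Unique solution in [0, 17556): x = 14222.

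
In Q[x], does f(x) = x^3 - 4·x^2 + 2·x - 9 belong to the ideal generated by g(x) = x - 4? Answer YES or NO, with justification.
NO

In Q[x] the ideal (g) consists of all multiples of g, so f ∈ (g) iff g | f, i.e. iff the remainder of f on division by g is 0. Divide f by g (g is monic, so eliminate the leading term of the running remainder at each step):
  leading term x^3: subtract (x^2)·g(x) = x^3 - 4·x^2, leaving 2·x - 9
  leading term 2·x: subtract (2)·g(x) = 2·x - 8, leaving -1
The remainder r(x) = -1 ≠ 0 (and deg r < deg g), so g ∤ f, i.e. f ∉ (g).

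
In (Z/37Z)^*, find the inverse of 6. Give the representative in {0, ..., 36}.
Apply the extended Euclidean algorithm to (37, 6), tracking rows (r, s, t) with s·37 + t·6 = r. Each division r_prev = q·r_cur + r_new produces the new row as (previous row) − q·(current row):
  row A: (37, 1, 0)   [1·37 + 0·6 = 37]
  row B: (6, 0, 1)   [0·37 + 1·6 = 6]
  37 = 6·6 + 1   → row C = row A − 6·row B = (1, 1, −6)   [check: 1·37 − 6·6 = 1]
  6 = 6·1 + 0   → remainder 0, stop. gcd = 1 (last nonzero row C).
The gcd is 1, so 6 is invertible mod 37. The last nonzero row gives 1·37 − 6·6 = 1, so t = −6. So 6^(−1) ≡ −6 ≡ 31 (mod 37). Verify: 6 · 31 = 186 ≡ 1 (mod 37). ✓

Final answer: 6^(−1) ≡ 31 (mod 37)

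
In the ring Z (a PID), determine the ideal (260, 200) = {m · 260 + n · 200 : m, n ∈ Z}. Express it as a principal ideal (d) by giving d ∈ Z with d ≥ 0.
In the PID Z, (a, b) is generated by gcd(a, b). Compute gcd(260, 200) with the extended Euclidean algorithm, tracking rows (r, s, t) with s·260 + t·200 = r:
  row A: (260, 1, 0)   [1·260 + 0·200 = 260]
  row B: (200, 0, 1)   [0·260 + 1·200 = 200]
  260 = 1·200 + 60   → row C = row A − 1·row B = (60, 1, −1)   [check: 1·260 − 1·200 = 60]
  200 = 3·60 + 20   → row D = row B − 3·row C = (20, −3, 4)   [check: −3·260 + 4·200 = 20]
  60 = 3·20 + 0   → remainder 0, stop. gcd = 20 (last nonzero row D).
So gcd(260, 200) = 20, with Bézout identity −3·260 + 4·200 = 20. Containment (⊇): the Bézout identity exhibits 20 as an element of (260, 200), giving (20) ⊆ (260, 200). Containment (⊆): since 20 | 260 and 20 | 200 (260 = 20·13, 200 = 20·10), every Z-linear combination of 260 and 200 is divisible by 20, so (260, 200) ⊆ (20). Therefore (260, 200) = (20), d = 20.

Final answer: (260, 200) = (20); d = 20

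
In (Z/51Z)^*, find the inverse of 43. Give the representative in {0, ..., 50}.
Apply the extended Euclidean algorithm to (51, 43), tracking rows (r, s, t) with s·51 + t·43 = r. Each division r_prev = q·r_cur + r_new produces the new row as (previous row) − q·(current row):
  row A: (51, 1, 0)   [1·51 + 0·43 = 51]
  row B: (43, 0, 1)   [0·51 + 1·43 = 43]
  51 = 1·43 + 8   → row C = row A − 1·row B = (8, 1, −1)   [check: 1·51 − 1·43 = 8]
  43 = 5·8 + 3   → row D = row B − 5·row C = (3, −5, 6)   [check: −5·51 + 6·43 = 3]
  8 = 2·3 + 2   → row E = row C − 2·row D = (2, 11, −13)   [check: 11·51 − 13·43 = 2]
  3 = 1·2 + 1   → row F = row D − 1·row E = (1, −16, 19)   [check: −16·51 + 19·43 = 1]
  2 = 2·1 + 0   → remainder 0, stop. gcd = 1 (last nonzero row F).
The gcd is 1, so 43 is invertible mod 51. The last nonzero row gives −16·51 + 19·43 = 1, so t = 19. So 43^(−1) ≡ 19 (mod 51). Verify: 43 · 19 = 817 ≡ 1 (mod 51). ✓

Final answer: 43^(−1) ≡ 19 (mod 51)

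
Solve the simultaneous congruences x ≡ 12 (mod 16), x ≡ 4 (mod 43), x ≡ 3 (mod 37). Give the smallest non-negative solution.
x ≡ 16172 (mod 25456); the representative in [0, 25456) is 16172

The moduli 16, 43, 37 are pairwise coprime, so by the CRT there is a unique solution mod 16·43·37 = 25456.
Solve by successive substitution. Start with x ≡ 12 (mod 16).
  Combine with x ≡ 4 (mod 43): write x = 12 + 16·t and require 12 + 16·t ≡ 4 (mod 43), i.e. 16·t ≡ 4 − 12 ≡ 35 (mod 43). Since 16^(−1) ≡ 35 (mod 43), t ≡ 35·35 ≡ 21 (mod 43). So x ≡ 12 + 16·21 = 348 (mod 688).
  Combine with x ≡ 3 (mod 37): write x = 348 + 688·t and require 348 + 688·t ≡ 3 (mod 37), i.e. 688·t ≡ 3 − 348 ≡ 25 (mod 37). Since 688^(−1) ≡ 32 (mod 37) (688 ≡ 22 (mod 37)), t ≡ 32·25 ≡ 23 (mod 37). So x ≡ 348 + 688·23 = 16172 (mod 25456).
Unique solution in [0, 25456): x = 16172.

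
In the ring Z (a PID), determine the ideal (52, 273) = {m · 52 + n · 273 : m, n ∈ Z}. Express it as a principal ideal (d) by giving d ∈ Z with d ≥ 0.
(52, 273) = (13); d = 13

In the PID Z, (a, b) is generated by gcd(a, b). Compute gcd(273, 52) with the extended Euclidean algorithm, tracking rows (r, s, t) with s·273 + t·52 = r:
  row A: (273, 1, 0)   [1·273 + 0·52 = 273]
  row B: (52, 0, 1)   [0·273 + 1·52 = 52]
  273 = 5·52 + 13   → row C = row A − 5·row B = (13, 1, −5)   [check: 1·273 − 5·52 = 13]
  52 = 4·13 + 0   → remainder 0, stop. gcd = 13 (last nonzero row C).
So gcd(52, 273) = 13, with Bézout identity 1·273 − 5·52 = 13. Containment (⊇): the Bézout identity exhibits 13 as an element of (52, 273), giving (13) ⊆ (52, 273). Containment (⊆): since 13 | 52 and 13 | 273 (52 = 13·4, 273 = 13·21), every Z-linear combination of 52 and 273 is divisible by 13, so (52, 273) ⊆ (13). Therefore (52, 273) = (13), d = 13.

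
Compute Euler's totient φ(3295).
φ is multiplicative, with φ(p^e) = p^e − p^(e−1). Factorise 3295 = 5 · 659. Then
  φ(3295) = (5 − 1) · (659 − 1) = 4 · 658 = 2632.

Final answer: φ(3295) = 2632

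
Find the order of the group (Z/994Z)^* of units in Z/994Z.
(Z/994Z)^* consists of the classes a with gcd(a, 994) = 1, so its order is φ(994). φ is multiplicative, with φ(p^e) = p^e − p^(e−1). Factorise 994 = 2 · 7 · 71. Then
  φ(994) = (2 − 1) · (7 − 1) · (71 − 1) = 1 · 6 · 70 = 420.
Thus |(Z/994Z)^*| = 420.

Final answer: |(Z/994Z)^*| = 420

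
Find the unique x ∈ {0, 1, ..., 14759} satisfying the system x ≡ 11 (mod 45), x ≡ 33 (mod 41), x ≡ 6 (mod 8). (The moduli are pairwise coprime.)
The moduli 45, 41, 8 are pairwise coprime, so by the CRT there is a unique solution mod 45·41·8 = 14760.
Solve by successive substitution. Start with x ≡ 11 (mod 45).
  Combine with x ≡ 33 (mod 41): write x = 11 + 45·t and require 11 + 45·t ≡ 33 (mod 41), i.e. 45·t ≡ 33 − 11 ≡ 22 (mod 41). Since 45^(−1) ≡ 31 (mod 41) (45 ≡ 4 (mod 41)), t ≡ 31·22 ≡ 26 (mod 41). So x ≡ 11 + 45·26 = 1181 (mod 1845).
  Combine with x ≡ 6 (mod 8): write x = 1181 + 1845·t and require 1181 + 1845·t ≡ 6 (mod 8), i.e. 1845·t ≡ 6 − 1181 ≡ 1 (mod 8). Since 1845^(−1) ≡ 5 (mod 8) (1845 ≡ 5 (mod 8)), t ≡ 5·1 ≡ 5 (mod 8). So x ≡ 1181 + 1845·5 = 10406 (mod 14760).
Unique solution in [0, 14760): x = 10406.

Final answer: x ≡ 10406 (mod 14760); the representative in [0, 14760) is 10406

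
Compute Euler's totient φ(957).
φ is multiplicative, with φ(p^e) = p^e − p^(e−1). Factorise 957 = 3 · 11 · 29. Then
  φ(957) = (3 − 1) · (11 − 1) · (29 − 1) = 2 · 10 · 28 = 560.

Final answer: φ(957) = 560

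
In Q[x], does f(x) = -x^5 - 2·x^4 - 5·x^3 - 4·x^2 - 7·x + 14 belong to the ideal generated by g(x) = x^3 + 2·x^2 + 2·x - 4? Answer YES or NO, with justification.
In Q[x] the ideal (g) consists of all multiples of g, so f ∈ (g) iff g | f, i.e. iff the remainder of f on division by g is 0. Divide f by g (g is monic, so eliminate the leading term of the running remainder at each step):
  leading term -x^5: subtract (-x^2)·g(x) = -x^5 - 2·x^4 - 2·x^3 + 4·x^2, leaving -3·x^3 - 8·x^2 - 7·x + 14
  leading term -3·x^3: subtract (-3)·g(x) = -3·x^3 - 6·x^2 - 6·x + 12, leaving -2·x^2 - x + 2
The remainder r(x) = -2·x^2 - x + 2 ≠ 0 (and deg r < deg g), so g ∤ f, i.e. f ∉ (g).

Final answer: NO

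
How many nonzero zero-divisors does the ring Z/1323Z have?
In Z/1323Z each nonzero element is either a unit (gcd with 1323 is 1) or a zero-divisor (gcd > 1). The number of units is φ(1323): factorise 1323 = 3^3 · 7^2, so φ(1323) = (3^3 − 3^2) · (7^2 − 7^1) = 18 · 42 = 756. The nonzero elements number 1323 − 1 = 1322. Hence the nonzero zero-divisors number 1322 − 756 = 566.

Final answer: Z/1323Z has 566 nonzero zero-divisors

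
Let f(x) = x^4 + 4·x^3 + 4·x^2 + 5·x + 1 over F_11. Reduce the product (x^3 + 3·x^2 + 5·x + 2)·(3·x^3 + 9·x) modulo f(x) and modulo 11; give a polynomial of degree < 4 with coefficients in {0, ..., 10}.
a · b ≡ 5·x^2 + 9 (mod f(x))

Multiply as integer polynomials: a · b = 3·x^6 + 9·x^5 + 24·x^4 + 33·x^3 + 45·x^2 + 18·x. Reducing coefficients mod 11: a · b ≡ 3·x^6 + 9·x^5 + 2·x^4 + x^2 + 7·x. Now divide by f(x) = x^4 + 4·x^3 + 4·x^2 + 5·x + 1 in F_11[x], eliminating the leading term at each step:
  leading term 3·x^6: subtract (3·x^2)·f(x) = 3·x^6 + x^5 + x^4 + 4·x^3 + 3·x^2, leaving 8·x^5 + x^4 + 7·x^3 + 9·x^2 + 7·x (coefficients mod 11)
  leading term 8·x^5: subtract (8·x)·f(x) = 8·x^5 + 10·x^4 + 10·x^3 + 7·x^2 + 8·x, leaving 2·x^4 + 8·x^3 + 2·x^2 + 10·x (coefficients mod 11)
  leading term 2·x^4: subtract (2)·f(x) = 2·x^4 + 8·x^3 + 8·x^2 + 10·x + 2, leaving 5·x^2 + 9 (coefficients mod 11)
The degree is now < 4, so this is the remainder. Hence a · b ≡ 5·x^2 + 9 in F_11[x]/(f).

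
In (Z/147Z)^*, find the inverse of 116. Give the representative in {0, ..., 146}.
Apply the extended Euclidean algorithm to (147, 116), tracking rows (r, s, t) with s·147 + t·116 = r. Each division r_prev = q·r_cur + r_new produces the new row as (previous row) − q·(current row):
  row A: (147, 1, 0)   [1·147 + 0·116 = 147]
  row B: (116, 0, 1)   [0·147 + 1·116 = 116]
  147 = 1·116 + 31   → row C = row A − 1·row B = (31, 1, −1)   [check: 1·147 − 1·116 = 31]
  116 = 3·31 + 23   → row D = row B − 3·row C = (23, −3, 4)   [check: −3·147 + 4·116 = 23]
  31 = 1·23 + 8   → row E = row C − 1·row D = (8, 4, −5)   [check: 4·147 − 5·116 = 8]
  23 = 2·8 + 7   → row F = row D − 2·row E = (7, −11, 14)   [check: −11·147 + 14·116 = 7]
  8 = 1·7 + 1   → row G = row E − 1·row F = (1, 15, −19)   [check: 15·147 − 19·116 = 1]
  7 = 7·1 + 0   → remainder 0, stop. gcd = 1 (last nonzero row G).
The gcd is 1, so 116 is invertible mod 147. The last nonzero row gives 15·147 − 19·116 = 1, so t = −19. So 116^(−1) ≡ −19 ≡ 128 (mod 147). Verify: 116 · 128 = 14848 ≡ 1 (mod 147). ✓

Final answer: 116^(−1) ≡ 128 (mod 147)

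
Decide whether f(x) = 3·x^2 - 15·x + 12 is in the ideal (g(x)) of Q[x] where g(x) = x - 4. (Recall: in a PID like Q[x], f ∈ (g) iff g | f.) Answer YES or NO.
In Q[x] the ideal (g) consists of all multiples of g, so f ∈ (g) iff g | f, i.e. iff the remainder of f on division by g is 0. Divide f by g (g is monic, so eliminate the leading term of the running remainder at each step):
  leading term 3·x^2: subtract (3·x)·g(x) = 3·x^2 - 12·x, leaving 12 - 3·x
  leading term -3·x: subtract (-3)·g(x) = 12 - 3·x, leaving 0
The remainder is 0, so f(x) = g(x) · h(x) with h(x) = 3·x - 3. Hence g | f, i.e. f ∈ (g).

Final answer: YES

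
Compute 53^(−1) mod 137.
Apply the extended Euclidean algorithm to (137, 53), tracking rows (r, s, t) with s·137 + t·53 = r. Each division r_prev = q·r_cur + r_new produces the new row as (previous row) − q·(current row):
  row A: (137, 1, 0)   [1·137 + 0·53 = 137]
  row B: (53, 0, 1)   [0·137 + 1·53 = 53]
  137 = 2·53 + 31   → row C = row A − 2·row B = (31, 1, −2)   [check: 1·137 − 2·53 = 31]
  53 = 1·31 + 22   → row D = row B − 1·row C = (22, −1, 3)   [check: −1·137 + 3·53 = 22]
  31 = 1·22 + 9   → row E = row C − 1·row D = (9, 2, −5)   [check: 2·137 − 5·53 = 9]
  22 = 2·9 + 4   → row F = row D − 2·row E = (4, −5, 13)   [check: −5·137 + 13·53 = 4]
  9 = 2·4 + 1   → row G = row E − 2·row F = (1, 12, −31)   [check: 12·137 − 31·53 = 1]
  4 = 4·1 + 0   → remainder 0, stop. gcd = 1 (last nonzero row G).
The gcd is 1, so 53 is invertible mod 137. The last nonzero row gives 12·137 − 31·53 = 1, so t = −31. So 53^(−1) ≡ −31 ≡ 106 (mod 137). Verify: 53 · 106 = 5618 ≡ 1 (mod 137). ✓

Final answer: 53^(−1) ≡ 106 (mod 137)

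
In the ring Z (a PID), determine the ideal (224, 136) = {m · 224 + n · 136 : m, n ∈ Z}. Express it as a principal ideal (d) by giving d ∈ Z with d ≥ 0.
(224, 136) = (8); d = 8

In the PID Z, (a, b) is generated by gcd(a, b). Compute gcd(224, 136) with the extended Euclidean algorithm, tracking rows (r, s, t) with s·224 + t·136 = r:
  row A: (224, 1, 0)   [1·224 + 0·136 = 224]
  row B: (136, 0, 1)   [0·224 + 1·136 = 136]
  224 = 1·136 + 88   → row C = row A − 1·row B = (88, 1, −1)   [check: 1·224 − 1·136 = 88]
  136 = 1·88 + 48   → row D = row B − 1·row C = (48, −1, 2)   [check: −1·224 + 2·136 = 48]
  88 = 1·48 + 40   → row E = row C − 1·row D = (40, 2, −3)   [check: 2·224 − 3·136 = 40]
  48 = 1·40 + 8   → row F = row D − 1·row E = (8, −3, 5)   [check: −3·224 + 5·136 = 8]
  40 = 5·8 + 0   → remainder 0, stop. gcd = 8 (last nonzero row F).
So gcd(224, 136) = 8, with Bézout identity −3·224 + 5·136 = 8. Containment (⊇): the Bézout identity exhibits 8 as an element of (224, 136), giving (8) ⊆ (224, 136). Containment (⊆): since 8 | 224 and 8 | 136 (224 = 8·28, 136 = 8·17), every Z-linear combination of 224 and 136 is divisible by 8, so (224, 136) ⊆ (8). Therefore (224, 136) = (8), d = 8.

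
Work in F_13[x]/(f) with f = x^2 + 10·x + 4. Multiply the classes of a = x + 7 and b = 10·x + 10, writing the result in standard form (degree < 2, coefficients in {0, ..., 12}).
Multiply as integer polynomials: a · b = 10·x^2 + 80·x + 70. Reducing coefficients mod 13: a · b ≡ 10·x^2 + 2·x + 5. Now divide by f(x) = x^2 + 10·x + 4 in F_13[x], eliminating the leading term at each step:
  leading term 10·x^2: subtract (10)·f(x) = 10·x^2 + 9·x + 1, leaving 6·x + 4 (coefficients mod 13)
The degree is now < 2, so this is the remainder. Hence a · b ≡ 6·x + 4 in F_13[x]/(f).

Final answer: a · b ≡ 6·x + 4 (mod f(x))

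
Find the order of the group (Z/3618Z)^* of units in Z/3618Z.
|(Z/3618Z)^*| = 1188

(Z/3618Z)^* consists of the classes a with gcd(a, 3618) = 1, so its order is φ(3618). φ is multiplicative, with φ(p^e) = p^e − p^(e−1). Factorise 3618 = 2 · 3^3 · 67. Then
  φ(3618) = (2 − 1) · (3^3 − 3^2) · (67 − 1) = 1 · 18 · 66 = 1188.
Thus |(Z/3618Z)^*| = 1188.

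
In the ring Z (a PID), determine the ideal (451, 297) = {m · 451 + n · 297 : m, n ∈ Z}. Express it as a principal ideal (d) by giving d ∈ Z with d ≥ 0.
In the PID Z, (a, b) is generated by gcd(a, b). Compute gcd(451, 297) with the extended Euclidean algorithm, tracking rows (r, s, t) with s·451 + t·297 = r:
  row A: (451, 1, 0)   [1·451 + 0·297 = 451]
  row B: (297, 0, 1)   [0·451 + 1·297 = 297]
  451 = 1·297 + 154   → row C = row A − 1·row B = (154, 1, −1)   [check: 1·451 − 1·297 = 154]
  297 = 1·154 + 143   → row D = row B − 1·row C = (143, −1, 2)   [check: −1·451 + 2·297 = 143]
  154 = 1·143 + 11   → row E = row C − 1·row D = (11, 2, −3)   [check: 2·451 − 3·297 = 11]
  143 = 13·11 + 0   → remainder 0, stop. gcd = 11 (last nonzero row E).
So gcd(451, 297) = 11, with Bézout identity 2·451 − 3·297 = 11. Containment (⊇): the Bézout identity exhibits 11 as an element of (451, 297), giving (11) ⊆ (451, 297). Containment (⊆): since 11 | 451 and 11 | 297 (451 = 11·41, 297 = 11·27), every Z-linear combination of 451 and 297 is divisible by 11, so (451, 297) ⊆ (11). Therefore (451, 297) = (11), d = 11.

Final answer: (451, 297) = (11); d = 11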